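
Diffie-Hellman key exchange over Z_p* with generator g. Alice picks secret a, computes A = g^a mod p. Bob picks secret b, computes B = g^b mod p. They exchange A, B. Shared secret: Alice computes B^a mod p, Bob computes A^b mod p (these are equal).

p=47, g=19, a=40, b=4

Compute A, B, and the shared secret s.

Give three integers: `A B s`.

Answer: 21 37 42

Derivation:
A = 19^40 mod 47  (bits of 40 = 101000)
  bit 0 = 1: r = r^2 * 19 mod 47 = 1^2 * 19 = 1*19 = 19
  bit 1 = 0: r = r^2 mod 47 = 19^2 = 32
  bit 2 = 1: r = r^2 * 19 mod 47 = 32^2 * 19 = 37*19 = 45
  bit 3 = 0: r = r^2 mod 47 = 45^2 = 4
  bit 4 = 0: r = r^2 mod 47 = 4^2 = 16
  bit 5 = 0: r = r^2 mod 47 = 16^2 = 21
  -> A = 21
B = 19^4 mod 47  (bits of 4 = 100)
  bit 0 = 1: r = r^2 * 19 mod 47 = 1^2 * 19 = 1*19 = 19
  bit 1 = 0: r = r^2 mod 47 = 19^2 = 32
  bit 2 = 0: r = r^2 mod 47 = 32^2 = 37
  -> B = 37
s = B^a = 37^40 mod 47  (bits of 40 = 101000)
  bit 0 = 1: r = r^2 * 37 mod 47 = 1^2 * 37 = 1*37 = 37
  bit 1 = 0: r = r^2 mod 47 = 37^2 = 6
  bit 2 = 1: r = r^2 * 37 mod 47 = 6^2 * 37 = 36*37 = 16
  bit 3 = 0: r = r^2 mod 47 = 16^2 = 21
  bit 4 = 0: r = r^2 mod 47 = 21^2 = 18
  bit 5 = 0: r = r^2 mod 47 = 18^2 = 42
  -> s = B^a = 42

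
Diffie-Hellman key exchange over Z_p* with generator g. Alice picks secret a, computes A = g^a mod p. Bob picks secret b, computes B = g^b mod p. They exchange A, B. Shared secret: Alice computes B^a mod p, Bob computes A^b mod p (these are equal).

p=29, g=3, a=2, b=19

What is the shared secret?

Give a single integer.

Answer: 5

Derivation:
A = 3^2 mod 29  (bits of 2 = 10)
  bit 0 = 1: r = r^2 * 3 mod 29 = 1^2 * 3 = 1*3 = 3
  bit 1 = 0: r = r^2 mod 29 = 3^2 = 9
  -> A = 9
B = 3^19 mod 29  (bits of 19 = 10011)
  bit 0 = 1: r = r^2 * 3 mod 29 = 1^2 * 3 = 1*3 = 3
  bit 1 = 0: r = r^2 mod 29 = 3^2 = 9
  bit 2 = 0: r = r^2 mod 29 = 9^2 = 23
  bit 3 = 1: r = r^2 * 3 mod 29 = 23^2 * 3 = 7*3 = 21
  bit 4 = 1: r = r^2 * 3 mod 29 = 21^2 * 3 = 6*3 = 18
  -> B = 18
s = B^a = 18^2 mod 29  (bits of 2 = 10)
  bit 0 = 1: r = r^2 * 18 mod 29 = 1^2 * 18 = 1*18 = 18
  bit 1 = 0: r = r^2 mod 29 = 18^2 = 5
  -> s = B^a = 5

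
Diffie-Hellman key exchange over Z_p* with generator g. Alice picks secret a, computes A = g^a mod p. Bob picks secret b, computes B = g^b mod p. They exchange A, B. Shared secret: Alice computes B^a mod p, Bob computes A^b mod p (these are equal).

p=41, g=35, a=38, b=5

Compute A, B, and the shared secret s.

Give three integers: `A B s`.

A = 35^38 mod 41  (bits of 38 = 100110)
  bit 0 = 1: r = r^2 * 35 mod 41 = 1^2 * 35 = 1*35 = 35
  bit 1 = 0: r = r^2 mod 41 = 35^2 = 36
  bit 2 = 0: r = r^2 mod 41 = 36^2 = 25
  bit 3 = 1: r = r^2 * 35 mod 41 = 25^2 * 35 = 10*35 = 22
  bit 4 = 1: r = r^2 * 35 mod 41 = 22^2 * 35 = 33*35 = 7
  bit 5 = 0: r = r^2 mod 41 = 7^2 = 8
  -> A = 8
B = 35^5 mod 41  (bits of 5 = 101)
  bit 0 = 1: r = r^2 * 35 mod 41 = 1^2 * 35 = 1*35 = 35
  bit 1 = 0: r = r^2 mod 41 = 35^2 = 36
  bit 2 = 1: r = r^2 * 35 mod 41 = 36^2 * 35 = 25*35 = 14
  -> B = 14
s = B^a = 14^38 mod 41  (bits of 38 = 100110)
  bit 0 = 1: r = r^2 * 14 mod 41 = 1^2 * 14 = 1*14 = 14
  bit 1 = 0: r = r^2 mod 41 = 14^2 = 32
  bit 2 = 0: r = r^2 mod 41 = 32^2 = 40
  bit 3 = 1: r = r^2 * 14 mod 41 = 40^2 * 14 = 1*14 = 14
  bit 4 = 1: r = r^2 * 14 mod 41 = 14^2 * 14 = 32*14 = 38
  bit 5 = 0: r = r^2 mod 41 = 38^2 = 9
  -> s = B^a = 9

Answer: 8 14 9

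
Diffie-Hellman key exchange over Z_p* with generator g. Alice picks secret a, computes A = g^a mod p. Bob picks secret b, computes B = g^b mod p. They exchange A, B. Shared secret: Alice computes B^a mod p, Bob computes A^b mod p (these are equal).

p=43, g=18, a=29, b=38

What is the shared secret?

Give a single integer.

Answer: 17

Derivation:
A = 18^29 mod 43  (bits of 29 = 11101)
  bit 0 = 1: r = r^2 * 18 mod 43 = 1^2 * 18 = 1*18 = 18
  bit 1 = 1: r = r^2 * 18 mod 43 = 18^2 * 18 = 23*18 = 27
  bit 2 = 1: r = r^2 * 18 mod 43 = 27^2 * 18 = 41*18 = 7
  bit 3 = 0: r = r^2 mod 43 = 7^2 = 6
  bit 4 = 1: r = r^2 * 18 mod 43 = 6^2 * 18 = 36*18 = 3
  -> A = 3
B = 18^38 mod 43  (bits of 38 = 100110)
  bit 0 = 1: r = r^2 * 18 mod 43 = 1^2 * 18 = 1*18 = 18
  bit 1 = 0: r = r^2 mod 43 = 18^2 = 23
  bit 2 = 0: r = r^2 mod 43 = 23^2 = 13
  bit 3 = 1: r = r^2 * 18 mod 43 = 13^2 * 18 = 40*18 = 32
  bit 4 = 1: r = r^2 * 18 mod 43 = 32^2 * 18 = 35*18 = 28
  bit 5 = 0: r = r^2 mod 43 = 28^2 = 10
  -> B = 10
s = B^a = 10^29 mod 43  (bits of 29 = 11101)
  bit 0 = 1: r = r^2 * 10 mod 43 = 1^2 * 10 = 1*10 = 10
  bit 1 = 1: r = r^2 * 10 mod 43 = 10^2 * 10 = 14*10 = 11
  bit 2 = 1: r = r^2 * 10 mod 43 = 11^2 * 10 = 35*10 = 6
  bit 3 = 0: r = r^2 mod 43 = 6^2 = 36
  bit 4 = 1: r = r^2 * 10 mod 43 = 36^2 * 10 = 6*10 = 17
  -> s = B^a = 17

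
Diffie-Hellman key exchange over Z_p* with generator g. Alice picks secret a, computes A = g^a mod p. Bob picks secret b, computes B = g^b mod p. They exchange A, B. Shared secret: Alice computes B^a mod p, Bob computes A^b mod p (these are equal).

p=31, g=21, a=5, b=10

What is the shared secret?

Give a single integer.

Answer: 25

Derivation:
A = 21^5 mod 31  (bits of 5 = 101)
  bit 0 = 1: r = r^2 * 21 mod 31 = 1^2 * 21 = 1*21 = 21
  bit 1 = 0: r = r^2 mod 31 = 21^2 = 7
  bit 2 = 1: r = r^2 * 21 mod 31 = 7^2 * 21 = 18*21 = 6
  -> A = 6
B = 21^10 mod 31  (bits of 10 = 1010)
  bit 0 = 1: r = r^2 * 21 mod 31 = 1^2 * 21 = 1*21 = 21
  bit 1 = 0: r = r^2 mod 31 = 21^2 = 7
  bit 2 = 1: r = r^2 * 21 mod 31 = 7^2 * 21 = 18*21 = 6
  bit 3 = 0: r = r^2 mod 31 = 6^2 = 5
  -> B = 5
s = B^a = 5^5 mod 31  (bits of 5 = 101)
  bit 0 = 1: r = r^2 * 5 mod 31 = 1^2 * 5 = 1*5 = 5
  bit 1 = 0: r = r^2 mod 31 = 5^2 = 25
  bit 2 = 1: r = r^2 * 5 mod 31 = 25^2 * 5 = 5*5 = 25
  -> s = B^a = 25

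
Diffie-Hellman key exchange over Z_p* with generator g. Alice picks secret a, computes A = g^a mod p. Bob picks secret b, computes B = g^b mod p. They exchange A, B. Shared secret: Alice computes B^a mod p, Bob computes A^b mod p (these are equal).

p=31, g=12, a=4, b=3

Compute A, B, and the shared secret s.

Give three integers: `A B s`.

A = 12^4 mod 31  (bits of 4 = 100)
  bit 0 = 1: r = r^2 * 12 mod 31 = 1^2 * 12 = 1*12 = 12
  bit 1 = 0: r = r^2 mod 31 = 12^2 = 20
  bit 2 = 0: r = r^2 mod 31 = 20^2 = 28
  -> A = 28
B = 12^3 mod 31  (bits of 3 = 11)
  bit 0 = 1: r = r^2 * 12 mod 31 = 1^2 * 12 = 1*12 = 12
  bit 1 = 1: r = r^2 * 12 mod 31 = 12^2 * 12 = 20*12 = 23
  -> B = 23
s = B^a = 23^4 mod 31  (bits of 4 = 100)
  bit 0 = 1: r = r^2 * 23 mod 31 = 1^2 * 23 = 1*23 = 23
  bit 1 = 0: r = r^2 mod 31 = 23^2 = 2
  bit 2 = 0: r = r^2 mod 31 = 2^2 = 4
  -> s = B^a = 4

Answer: 28 23 4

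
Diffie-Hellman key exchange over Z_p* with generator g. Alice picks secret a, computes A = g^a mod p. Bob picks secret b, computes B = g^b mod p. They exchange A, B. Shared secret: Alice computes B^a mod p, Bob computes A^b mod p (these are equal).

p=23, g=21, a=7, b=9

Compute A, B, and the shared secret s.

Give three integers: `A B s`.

Answer: 10 17 20

Derivation:
A = 21^7 mod 23  (bits of 7 = 111)
  bit 0 = 1: r = r^2 * 21 mod 23 = 1^2 * 21 = 1*21 = 21
  bit 1 = 1: r = r^2 * 21 mod 23 = 21^2 * 21 = 4*21 = 15
  bit 2 = 1: r = r^2 * 21 mod 23 = 15^2 * 21 = 18*21 = 10
  -> A = 10
B = 21^9 mod 23  (bits of 9 = 1001)
  bit 0 = 1: r = r^2 * 21 mod 23 = 1^2 * 21 = 1*21 = 21
  bit 1 = 0: r = r^2 mod 23 = 21^2 = 4
  bit 2 = 0: r = r^2 mod 23 = 4^2 = 16
  bit 3 = 1: r = r^2 * 21 mod 23 = 16^2 * 21 = 3*21 = 17
  -> B = 17
s = B^a = 17^7 mod 23  (bits of 7 = 111)
  bit 0 = 1: r = r^2 * 17 mod 23 = 1^2 * 17 = 1*17 = 17
  bit 1 = 1: r = r^2 * 17 mod 23 = 17^2 * 17 = 13*17 = 14
  bit 2 = 1: r = r^2 * 17 mod 23 = 14^2 * 17 = 12*17 = 20
  -> s = B^a = 20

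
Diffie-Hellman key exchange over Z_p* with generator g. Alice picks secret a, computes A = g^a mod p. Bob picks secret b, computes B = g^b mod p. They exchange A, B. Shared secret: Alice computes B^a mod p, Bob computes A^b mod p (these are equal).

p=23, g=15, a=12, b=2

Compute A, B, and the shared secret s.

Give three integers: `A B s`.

A = 15^12 mod 23  (bits of 12 = 1100)
  bit 0 = 1: r = r^2 * 15 mod 23 = 1^2 * 15 = 1*15 = 15
  bit 1 = 1: r = r^2 * 15 mod 23 = 15^2 * 15 = 18*15 = 17
  bit 2 = 0: r = r^2 mod 23 = 17^2 = 13
  bit 3 = 0: r = r^2 mod 23 = 13^2 = 8
  -> A = 8
B = 15^2 mod 23  (bits of 2 = 10)
  bit 0 = 1: r = r^2 * 15 mod 23 = 1^2 * 15 = 1*15 = 15
  bit 1 = 0: r = r^2 mod 23 = 15^2 = 18
  -> B = 18
s = B^a = 18^12 mod 23  (bits of 12 = 1100)
  bit 0 = 1: r = r^2 * 18 mod 23 = 1^2 * 18 = 1*18 = 18
  bit 1 = 1: r = r^2 * 18 mod 23 = 18^2 * 18 = 2*18 = 13
  bit 2 = 0: r = r^2 mod 23 = 13^2 = 8
  bit 3 = 0: r = r^2 mod 23 = 8^2 = 18
  -> s = B^a = 18

Answer: 8 18 18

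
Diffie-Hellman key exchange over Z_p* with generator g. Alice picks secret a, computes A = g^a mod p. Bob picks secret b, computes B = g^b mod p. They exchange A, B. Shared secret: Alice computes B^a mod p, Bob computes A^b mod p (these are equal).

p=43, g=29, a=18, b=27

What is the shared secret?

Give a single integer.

Answer: 35

Derivation:
A = 29^18 mod 43  (bits of 18 = 10010)
  bit 0 = 1: r = r^2 * 29 mod 43 = 1^2 * 29 = 1*29 = 29
  bit 1 = 0: r = r^2 mod 43 = 29^2 = 24
  bit 2 = 0: r = r^2 mod 43 = 24^2 = 17
  bit 3 = 1: r = r^2 * 29 mod 43 = 17^2 * 29 = 31*29 = 39
  bit 4 = 0: r = r^2 mod 43 = 39^2 = 16
  -> A = 16
B = 29^27 mod 43  (bits of 27 = 11011)
  bit 0 = 1: r = r^2 * 29 mod 43 = 1^2 * 29 = 1*29 = 29
  bit 1 = 1: r = r^2 * 29 mod 43 = 29^2 * 29 = 24*29 = 8
  bit 2 = 0: r = r^2 mod 43 = 8^2 = 21
  bit 3 = 1: r = r^2 * 29 mod 43 = 21^2 * 29 = 11*29 = 18
  bit 4 = 1: r = r^2 * 29 mod 43 = 18^2 * 29 = 23*29 = 22
  -> B = 22
s = B^a = 22^18 mod 43  (bits of 18 = 10010)
  bit 0 = 1: r = r^2 * 22 mod 43 = 1^2 * 22 = 1*22 = 22
  bit 1 = 0: r = r^2 mod 43 = 22^2 = 11
  bit 2 = 0: r = r^2 mod 43 = 11^2 = 35
  bit 3 = 1: r = r^2 * 22 mod 43 = 35^2 * 22 = 21*22 = 32
  bit 4 = 0: r = r^2 mod 43 = 32^2 = 35
  -> s = B^a = 35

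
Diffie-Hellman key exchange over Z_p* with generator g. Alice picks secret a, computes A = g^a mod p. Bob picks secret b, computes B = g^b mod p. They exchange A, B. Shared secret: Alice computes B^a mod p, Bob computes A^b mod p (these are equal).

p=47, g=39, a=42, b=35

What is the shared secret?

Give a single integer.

Answer: 36

Derivation:
A = 39^42 mod 47  (bits of 42 = 101010)
  bit 0 = 1: r = r^2 * 39 mod 47 = 1^2 * 39 = 1*39 = 39
  bit 1 = 0: r = r^2 mod 47 = 39^2 = 17
  bit 2 = 1: r = r^2 * 39 mod 47 = 17^2 * 39 = 7*39 = 38
  bit 3 = 0: r = r^2 mod 47 = 38^2 = 34
  bit 4 = 1: r = r^2 * 39 mod 47 = 34^2 * 39 = 28*39 = 11
  bit 5 = 0: r = r^2 mod 47 = 11^2 = 27
  -> A = 27
B = 39^35 mod 47  (bits of 35 = 100011)
  bit 0 = 1: r = r^2 * 39 mod 47 = 1^2 * 39 = 1*39 = 39
  bit 1 = 0: r = r^2 mod 47 = 39^2 = 17
  bit 2 = 0: r = r^2 mod 47 = 17^2 = 7
  bit 3 = 0: r = r^2 mod 47 = 7^2 = 2
  bit 4 = 1: r = r^2 * 39 mod 47 = 2^2 * 39 = 4*39 = 15
  bit 5 = 1: r = r^2 * 39 mod 47 = 15^2 * 39 = 37*39 = 33
  -> B = 33
s = B^a = 33^42 mod 47  (bits of 42 = 101010)
  bit 0 = 1: r = r^2 * 33 mod 47 = 1^2 * 33 = 1*33 = 33
  bit 1 = 0: r = r^2 mod 47 = 33^2 = 8
  bit 2 = 1: r = r^2 * 33 mod 47 = 8^2 * 33 = 17*33 = 44
  bit 3 = 0: r = r^2 mod 47 = 44^2 = 9
  bit 4 = 1: r = r^2 * 33 mod 47 = 9^2 * 33 = 34*33 = 41
  bit 5 = 0: r = r^2 mod 47 = 41^2 = 36
  -> s = B^a = 36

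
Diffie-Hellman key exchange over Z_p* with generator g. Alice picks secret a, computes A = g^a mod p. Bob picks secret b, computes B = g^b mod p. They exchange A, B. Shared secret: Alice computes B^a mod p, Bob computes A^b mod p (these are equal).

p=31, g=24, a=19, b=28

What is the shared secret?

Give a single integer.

A = 24^19 mod 31  (bits of 19 = 10011)
  bit 0 = 1: r = r^2 * 24 mod 31 = 1^2 * 24 = 1*24 = 24
  bit 1 = 0: r = r^2 mod 31 = 24^2 = 18
  bit 2 = 0: r = r^2 mod 31 = 18^2 = 14
  bit 3 = 1: r = r^2 * 24 mod 31 = 14^2 * 24 = 10*24 = 23
  bit 4 = 1: r = r^2 * 24 mod 31 = 23^2 * 24 = 2*24 = 17
  -> A = 17
B = 24^28 mod 31  (bits of 28 = 11100)
  bit 0 = 1: r = r^2 * 24 mod 31 = 1^2 * 24 = 1*24 = 24
  bit 1 = 1: r = r^2 * 24 mod 31 = 24^2 * 24 = 18*24 = 29
  bit 2 = 1: r = r^2 * 24 mod 31 = 29^2 * 24 = 4*24 = 3
  bit 3 = 0: r = r^2 mod 31 = 3^2 = 9
  bit 4 = 0: r = r^2 mod 31 = 9^2 = 19
  -> B = 19
s = B^a = 19^19 mod 31  (bits of 19 = 10011)
  bit 0 = 1: r = r^2 * 19 mod 31 = 1^2 * 19 = 1*19 = 19
  bit 1 = 0: r = r^2 mod 31 = 19^2 = 20
  bit 2 = 0: r = r^2 mod 31 = 20^2 = 28
  bit 3 = 1: r = r^2 * 19 mod 31 = 28^2 * 19 = 9*19 = 16
  bit 4 = 1: r = r^2 * 19 mod 31 = 16^2 * 19 = 8*19 = 28
  -> s = B^a = 28

Answer: 28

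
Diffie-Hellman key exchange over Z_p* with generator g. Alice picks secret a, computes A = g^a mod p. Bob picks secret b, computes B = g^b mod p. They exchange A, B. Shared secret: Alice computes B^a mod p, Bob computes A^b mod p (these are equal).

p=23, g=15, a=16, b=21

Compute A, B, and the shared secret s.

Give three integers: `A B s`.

Answer: 16 20 13

Derivation:
A = 15^16 mod 23  (bits of 16 = 10000)
  bit 0 = 1: r = r^2 * 15 mod 23 = 1^2 * 15 = 1*15 = 15
  bit 1 = 0: r = r^2 mod 23 = 15^2 = 18
  bit 2 = 0: r = r^2 mod 23 = 18^2 = 2
  bit 3 = 0: r = r^2 mod 23 = 2^2 = 4
  bit 4 = 0: r = r^2 mod 23 = 4^2 = 16
  -> A = 16
B = 15^21 mod 23  (bits of 21 = 10101)
  bit 0 = 1: r = r^2 * 15 mod 23 = 1^2 * 15 = 1*15 = 15
  bit 1 = 0: r = r^2 mod 23 = 15^2 = 18
  bit 2 = 1: r = r^2 * 15 mod 23 = 18^2 * 15 = 2*15 = 7
  bit 3 = 0: r = r^2 mod 23 = 7^2 = 3
  bit 4 = 1: r = r^2 * 15 mod 23 = 3^2 * 15 = 9*15 = 20
  -> B = 20
s = B^a = 20^16 mod 23  (bits of 16 = 10000)
  bit 0 = 1: r = r^2 * 20 mod 23 = 1^2 * 20 = 1*20 = 20
  bit 1 = 0: r = r^2 mod 23 = 20^2 = 9
  bit 2 = 0: r = r^2 mod 23 = 9^2 = 12
  bit 3 = 0: r = r^2 mod 23 = 12^2 = 6
  bit 4 = 0: r = r^2 mod 23 = 6^2 = 13
  -> s = B^a = 13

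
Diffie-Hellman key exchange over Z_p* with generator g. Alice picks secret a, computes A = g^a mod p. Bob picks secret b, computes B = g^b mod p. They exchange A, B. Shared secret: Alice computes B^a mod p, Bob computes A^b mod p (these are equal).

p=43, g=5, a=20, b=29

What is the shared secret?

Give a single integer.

A = 5^20 mod 43  (bits of 20 = 10100)
  bit 0 = 1: r = r^2 * 5 mod 43 = 1^2 * 5 = 1*5 = 5
  bit 1 = 0: r = r^2 mod 43 = 5^2 = 25
  bit 2 = 1: r = r^2 * 5 mod 43 = 25^2 * 5 = 23*5 = 29
  bit 3 = 0: r = r^2 mod 43 = 29^2 = 24
  bit 4 = 0: r = r^2 mod 43 = 24^2 = 17
  -> A = 17
B = 5^29 mod 43  (bits of 29 = 11101)
  bit 0 = 1: r = r^2 * 5 mod 43 = 1^2 * 5 = 1*5 = 5
  bit 1 = 1: r = r^2 * 5 mod 43 = 5^2 * 5 = 25*5 = 39
  bit 2 = 1: r = r^2 * 5 mod 43 = 39^2 * 5 = 16*5 = 37
  bit 3 = 0: r = r^2 mod 43 = 37^2 = 36
  bit 4 = 1: r = r^2 * 5 mod 43 = 36^2 * 5 = 6*5 = 30
  -> B = 30
s = B^a = 30^20 mod 43  (bits of 20 = 10100)
  bit 0 = 1: r = r^2 * 30 mod 43 = 1^2 * 30 = 1*30 = 30
  bit 1 = 0: r = r^2 mod 43 = 30^2 = 40
  bit 2 = 1: r = r^2 * 30 mod 43 = 40^2 * 30 = 9*30 = 12
  bit 3 = 0: r = r^2 mod 43 = 12^2 = 15
  bit 4 = 0: r = r^2 mod 43 = 15^2 = 10
  -> s = B^a = 10

Answer: 10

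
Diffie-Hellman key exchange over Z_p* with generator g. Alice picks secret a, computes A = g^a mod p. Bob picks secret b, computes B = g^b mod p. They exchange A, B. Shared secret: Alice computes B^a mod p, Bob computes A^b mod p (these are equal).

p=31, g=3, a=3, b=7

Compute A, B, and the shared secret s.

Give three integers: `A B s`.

A = 3^3 mod 31  (bits of 3 = 11)
  bit 0 = 1: r = r^2 * 3 mod 31 = 1^2 * 3 = 1*3 = 3
  bit 1 = 1: r = r^2 * 3 mod 31 = 3^2 * 3 = 9*3 = 27
  -> A = 27
B = 3^7 mod 31  (bits of 7 = 111)
  bit 0 = 1: r = r^2 * 3 mod 31 = 1^2 * 3 = 1*3 = 3
  bit 1 = 1: r = r^2 * 3 mod 31 = 3^2 * 3 = 9*3 = 27
  bit 2 = 1: r = r^2 * 3 mod 31 = 27^2 * 3 = 16*3 = 17
  -> B = 17
s = B^a = 17^3 mod 31  (bits of 3 = 11)
  bit 0 = 1: r = r^2 * 17 mod 31 = 1^2 * 17 = 1*17 = 17
  bit 1 = 1: r = r^2 * 17 mod 31 = 17^2 * 17 = 10*17 = 15
  -> s = B^a = 15

Answer: 27 17 15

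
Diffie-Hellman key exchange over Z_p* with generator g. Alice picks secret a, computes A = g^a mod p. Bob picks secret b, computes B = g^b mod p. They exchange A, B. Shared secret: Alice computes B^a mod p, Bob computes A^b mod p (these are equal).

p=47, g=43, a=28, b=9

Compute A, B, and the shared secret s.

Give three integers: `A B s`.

A = 43^28 mod 47  (bits of 28 = 11100)
  bit 0 = 1: r = r^2 * 43 mod 47 = 1^2 * 43 = 1*43 = 43
  bit 1 = 1: r = r^2 * 43 mod 47 = 43^2 * 43 = 16*43 = 30
  bit 2 = 1: r = r^2 * 43 mod 47 = 30^2 * 43 = 7*43 = 19
  bit 3 = 0: r = r^2 mod 47 = 19^2 = 32
  bit 4 = 0: r = r^2 mod 47 = 32^2 = 37
  -> A = 37
B = 43^9 mod 47  (bits of 9 = 1001)
  bit 0 = 1: r = r^2 * 43 mod 47 = 1^2 * 43 = 1*43 = 43
  bit 1 = 0: r = r^2 mod 47 = 43^2 = 16
  bit 2 = 0: r = r^2 mod 47 = 16^2 = 21
  bit 3 = 1: r = r^2 * 43 mod 47 = 21^2 * 43 = 18*43 = 22
  -> B = 22
s = B^a = 22^28 mod 47  (bits of 28 = 11100)
  bit 0 = 1: r = r^2 * 22 mod 47 = 1^2 * 22 = 1*22 = 22
  bit 1 = 1: r = r^2 * 22 mod 47 = 22^2 * 22 = 14*22 = 26
  bit 2 = 1: r = r^2 * 22 mod 47 = 26^2 * 22 = 18*22 = 20
  bit 3 = 0: r = r^2 mod 47 = 20^2 = 24
  bit 4 = 0: r = r^2 mod 47 = 24^2 = 12
  -> s = B^a = 12

Answer: 37 22 12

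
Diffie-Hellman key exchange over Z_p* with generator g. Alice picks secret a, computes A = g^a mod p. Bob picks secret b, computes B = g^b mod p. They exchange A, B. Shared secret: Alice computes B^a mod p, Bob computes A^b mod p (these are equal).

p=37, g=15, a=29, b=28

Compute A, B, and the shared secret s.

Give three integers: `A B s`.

A = 15^29 mod 37  (bits of 29 = 11101)
  bit 0 = 1: r = r^2 * 15 mod 37 = 1^2 * 15 = 1*15 = 15
  bit 1 = 1: r = r^2 * 15 mod 37 = 15^2 * 15 = 3*15 = 8
  bit 2 = 1: r = r^2 * 15 mod 37 = 8^2 * 15 = 27*15 = 35
  bit 3 = 0: r = r^2 mod 37 = 35^2 = 4
  bit 4 = 1: r = r^2 * 15 mod 37 = 4^2 * 15 = 16*15 = 18
  -> A = 18
B = 15^28 mod 37  (bits of 28 = 11100)
  bit 0 = 1: r = r^2 * 15 mod 37 = 1^2 * 15 = 1*15 = 15
  bit 1 = 1: r = r^2 * 15 mod 37 = 15^2 * 15 = 3*15 = 8
  bit 2 = 1: r = r^2 * 15 mod 37 = 8^2 * 15 = 27*15 = 35
  bit 3 = 0: r = r^2 mod 37 = 35^2 = 4
  bit 4 = 0: r = r^2 mod 37 = 4^2 = 16
  -> B = 16
s = B^a = 16^29 mod 37  (bits of 29 = 11101)
  bit 0 = 1: r = r^2 * 16 mod 37 = 1^2 * 16 = 1*16 = 16
  bit 1 = 1: r = r^2 * 16 mod 37 = 16^2 * 16 = 34*16 = 26
  bit 2 = 1: r = r^2 * 16 mod 37 = 26^2 * 16 = 10*16 = 12
  bit 3 = 0: r = r^2 mod 37 = 12^2 = 33
  bit 4 = 1: r = r^2 * 16 mod 37 = 33^2 * 16 = 16*16 = 34
  -> s = B^a = 34

Answer: 18 16 34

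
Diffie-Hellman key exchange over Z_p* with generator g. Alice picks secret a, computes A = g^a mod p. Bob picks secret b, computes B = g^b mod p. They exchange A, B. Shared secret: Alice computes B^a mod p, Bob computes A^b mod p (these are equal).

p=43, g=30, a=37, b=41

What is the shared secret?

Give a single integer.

Answer: 12

Derivation:
A = 30^37 mod 43  (bits of 37 = 100101)
  bit 0 = 1: r = r^2 * 30 mod 43 = 1^2 * 30 = 1*30 = 30
  bit 1 = 0: r = r^2 mod 43 = 30^2 = 40
  bit 2 = 0: r = r^2 mod 43 = 40^2 = 9
  bit 3 = 1: r = r^2 * 30 mod 43 = 9^2 * 30 = 38*30 = 22
  bit 4 = 0: r = r^2 mod 43 = 22^2 = 11
  bit 5 = 1: r = r^2 * 30 mod 43 = 11^2 * 30 = 35*30 = 18
  -> A = 18
B = 30^41 mod 43  (bits of 41 = 101001)
  bit 0 = 1: r = r^2 * 30 mod 43 = 1^2 * 30 = 1*30 = 30
  bit 1 = 0: r = r^2 mod 43 = 30^2 = 40
  bit 2 = 1: r = r^2 * 30 mod 43 = 40^2 * 30 = 9*30 = 12
  bit 3 = 0: r = r^2 mod 43 = 12^2 = 15
  bit 4 = 0: r = r^2 mod 43 = 15^2 = 10
  bit 5 = 1: r = r^2 * 30 mod 43 = 10^2 * 30 = 14*30 = 33
  -> B = 33
s = B^a = 33^37 mod 43  (bits of 37 = 100101)
  bit 0 = 1: r = r^2 * 33 mod 43 = 1^2 * 33 = 1*33 = 33
  bit 1 = 0: r = r^2 mod 43 = 33^2 = 14
  bit 2 = 0: r = r^2 mod 43 = 14^2 = 24
  bit 3 = 1: r = r^2 * 33 mod 43 = 24^2 * 33 = 17*33 = 2
  bit 4 = 0: r = r^2 mod 43 = 2^2 = 4
  bit 5 = 1: r = r^2 * 33 mod 43 = 4^2 * 33 = 16*33 = 12
  -> s = B^a = 12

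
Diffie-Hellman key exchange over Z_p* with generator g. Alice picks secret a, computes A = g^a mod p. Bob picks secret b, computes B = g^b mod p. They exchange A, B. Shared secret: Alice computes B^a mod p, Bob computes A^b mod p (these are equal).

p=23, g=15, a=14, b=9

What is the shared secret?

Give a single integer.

Answer: 16

Derivation:
A = 15^14 mod 23  (bits of 14 = 1110)
  bit 0 = 1: r = r^2 * 15 mod 23 = 1^2 * 15 = 1*15 = 15
  bit 1 = 1: r = r^2 * 15 mod 23 = 15^2 * 15 = 18*15 = 17
  bit 2 = 1: r = r^2 * 15 mod 23 = 17^2 * 15 = 13*15 = 11
  bit 3 = 0: r = r^2 mod 23 = 11^2 = 6
  -> A = 6
B = 15^9 mod 23  (bits of 9 = 1001)
  bit 0 = 1: r = r^2 * 15 mod 23 = 1^2 * 15 = 1*15 = 15
  bit 1 = 0: r = r^2 mod 23 = 15^2 = 18
  bit 2 = 0: r = r^2 mod 23 = 18^2 = 2
  bit 3 = 1: r = r^2 * 15 mod 23 = 2^2 * 15 = 4*15 = 14
  -> B = 14
s = B^a = 14^14 mod 23  (bits of 14 = 1110)
  bit 0 = 1: r = r^2 * 14 mod 23 = 1^2 * 14 = 1*14 = 14
  bit 1 = 1: r = r^2 * 14 mod 23 = 14^2 * 14 = 12*14 = 7
  bit 2 = 1: r = r^2 * 14 mod 23 = 7^2 * 14 = 3*14 = 19
  bit 3 = 0: r = r^2 mod 23 = 19^2 = 16
  -> s = B^a = 16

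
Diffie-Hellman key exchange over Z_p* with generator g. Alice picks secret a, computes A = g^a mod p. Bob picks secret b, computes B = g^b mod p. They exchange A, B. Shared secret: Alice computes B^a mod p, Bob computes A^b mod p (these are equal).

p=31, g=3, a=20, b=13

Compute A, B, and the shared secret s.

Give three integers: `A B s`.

Answer: 5 24 5

Derivation:
A = 3^20 mod 31  (bits of 20 = 10100)
  bit 0 = 1: r = r^2 * 3 mod 31 = 1^2 * 3 = 1*3 = 3
  bit 1 = 0: r = r^2 mod 31 = 3^2 = 9
  bit 2 = 1: r = r^2 * 3 mod 31 = 9^2 * 3 = 19*3 = 26
  bit 3 = 0: r = r^2 mod 31 = 26^2 = 25
  bit 4 = 0: r = r^2 mod 31 = 25^2 = 5
  -> A = 5
B = 3^13 mod 31  (bits of 13 = 1101)
  bit 0 = 1: r = r^2 * 3 mod 31 = 1^2 * 3 = 1*3 = 3
  bit 1 = 1: r = r^2 * 3 mod 31 = 3^2 * 3 = 9*3 = 27
  bit 2 = 0: r = r^2 mod 31 = 27^2 = 16
  bit 3 = 1: r = r^2 * 3 mod 31 = 16^2 * 3 = 8*3 = 24
  -> B = 24
s = B^a = 24^20 mod 31  (bits of 20 = 10100)
  bit 0 = 1: r = r^2 * 24 mod 31 = 1^2 * 24 = 1*24 = 24
  bit 1 = 0: r = r^2 mod 31 = 24^2 = 18
  bit 2 = 1: r = r^2 * 24 mod 31 = 18^2 * 24 = 14*24 = 26
  bit 3 = 0: r = r^2 mod 31 = 26^2 = 25
  bit 4 = 0: r = r^2 mod 31 = 25^2 = 5
  -> s = B^a = 5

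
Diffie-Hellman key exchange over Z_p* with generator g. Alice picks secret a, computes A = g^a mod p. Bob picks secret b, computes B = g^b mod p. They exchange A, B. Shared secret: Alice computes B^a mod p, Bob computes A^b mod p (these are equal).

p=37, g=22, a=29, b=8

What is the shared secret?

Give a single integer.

Answer: 12

Derivation:
A = 22^29 mod 37  (bits of 29 = 11101)
  bit 0 = 1: r = r^2 * 22 mod 37 = 1^2 * 22 = 1*22 = 22
  bit 1 = 1: r = r^2 * 22 mod 37 = 22^2 * 22 = 3*22 = 29
  bit 2 = 1: r = r^2 * 22 mod 37 = 29^2 * 22 = 27*22 = 2
  bit 3 = 0: r = r^2 mod 37 = 2^2 = 4
  bit 4 = 1: r = r^2 * 22 mod 37 = 4^2 * 22 = 16*22 = 19
  -> A = 19
B = 22^8 mod 37  (bits of 8 = 1000)
  bit 0 = 1: r = r^2 * 22 mod 37 = 1^2 * 22 = 1*22 = 22
  bit 1 = 0: r = r^2 mod 37 = 22^2 = 3
  bit 2 = 0: r = r^2 mod 37 = 3^2 = 9
  bit 3 = 0: r = r^2 mod 37 = 9^2 = 7
  -> B = 7
s = B^a = 7^29 mod 37  (bits of 29 = 11101)
  bit 0 = 1: r = r^2 * 7 mod 37 = 1^2 * 7 = 1*7 = 7
  bit 1 = 1: r = r^2 * 7 mod 37 = 7^2 * 7 = 12*7 = 10
  bit 2 = 1: r = r^2 * 7 mod 37 = 10^2 * 7 = 26*7 = 34
  bit 3 = 0: r = r^2 mod 37 = 34^2 = 9
  bit 4 = 1: r = r^2 * 7 mod 37 = 9^2 * 7 = 7*7 = 12
  -> s = B^a = 12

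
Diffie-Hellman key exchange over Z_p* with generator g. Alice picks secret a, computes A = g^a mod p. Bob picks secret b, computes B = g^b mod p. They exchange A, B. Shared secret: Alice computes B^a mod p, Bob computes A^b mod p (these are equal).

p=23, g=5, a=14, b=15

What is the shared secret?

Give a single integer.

Answer: 18

Derivation:
A = 5^14 mod 23  (bits of 14 = 1110)
  bit 0 = 1: r = r^2 * 5 mod 23 = 1^2 * 5 = 1*5 = 5
  bit 1 = 1: r = r^2 * 5 mod 23 = 5^2 * 5 = 2*5 = 10
  bit 2 = 1: r = r^2 * 5 mod 23 = 10^2 * 5 = 8*5 = 17
  bit 3 = 0: r = r^2 mod 23 = 17^2 = 13
  -> A = 13
B = 5^15 mod 23  (bits of 15 = 1111)
  bit 0 = 1: r = r^2 * 5 mod 23 = 1^2 * 5 = 1*5 = 5
  bit 1 = 1: r = r^2 * 5 mod 23 = 5^2 * 5 = 2*5 = 10
  bit 2 = 1: r = r^2 * 5 mod 23 = 10^2 * 5 = 8*5 = 17
  bit 3 = 1: r = r^2 * 5 mod 23 = 17^2 * 5 = 13*5 = 19
  -> B = 19
s = B^a = 19^14 mod 23  (bits of 14 = 1110)
  bit 0 = 1: r = r^2 * 19 mod 23 = 1^2 * 19 = 1*19 = 19
  bit 1 = 1: r = r^2 * 19 mod 23 = 19^2 * 19 = 16*19 = 5
  bit 2 = 1: r = r^2 * 19 mod 23 = 5^2 * 19 = 2*19 = 15
  bit 3 = 0: r = r^2 mod 23 = 15^2 = 18
  -> s = B^a = 18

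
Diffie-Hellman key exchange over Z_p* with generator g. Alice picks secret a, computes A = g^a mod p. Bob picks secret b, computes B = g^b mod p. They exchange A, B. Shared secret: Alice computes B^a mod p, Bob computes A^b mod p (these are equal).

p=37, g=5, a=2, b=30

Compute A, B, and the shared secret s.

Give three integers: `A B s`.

Answer: 25 27 26

Derivation:
A = 5^2 mod 37  (bits of 2 = 10)
  bit 0 = 1: r = r^2 * 5 mod 37 = 1^2 * 5 = 1*5 = 5
  bit 1 = 0: r = r^2 mod 37 = 5^2 = 25
  -> A = 25
B = 5^30 mod 37  (bits of 30 = 11110)
  bit 0 = 1: r = r^2 * 5 mod 37 = 1^2 * 5 = 1*5 = 5
  bit 1 = 1: r = r^2 * 5 mod 37 = 5^2 * 5 = 25*5 = 14
  bit 2 = 1: r = r^2 * 5 mod 37 = 14^2 * 5 = 11*5 = 18
  bit 3 = 1: r = r^2 * 5 mod 37 = 18^2 * 5 = 28*5 = 29
  bit 4 = 0: r = r^2 mod 37 = 29^2 = 27
  -> B = 27
s = B^a = 27^2 mod 37  (bits of 2 = 10)
  bit 0 = 1: r = r^2 * 27 mod 37 = 1^2 * 27 = 1*27 = 27
  bit 1 = 0: r = r^2 mod 37 = 27^2 = 26
  -> s = B^a = 26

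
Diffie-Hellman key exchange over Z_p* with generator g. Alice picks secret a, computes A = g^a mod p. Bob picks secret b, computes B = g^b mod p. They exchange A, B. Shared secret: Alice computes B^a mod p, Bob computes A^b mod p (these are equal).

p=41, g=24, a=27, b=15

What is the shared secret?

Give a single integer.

Answer: 14

Derivation:
A = 24^27 mod 41  (bits of 27 = 11011)
  bit 0 = 1: r = r^2 * 24 mod 41 = 1^2 * 24 = 1*24 = 24
  bit 1 = 1: r = r^2 * 24 mod 41 = 24^2 * 24 = 2*24 = 7
  bit 2 = 0: r = r^2 mod 41 = 7^2 = 8
  bit 3 = 1: r = r^2 * 24 mod 41 = 8^2 * 24 = 23*24 = 19
  bit 4 = 1: r = r^2 * 24 mod 41 = 19^2 * 24 = 33*24 = 13
  -> A = 13
B = 24^15 mod 41  (bits of 15 = 1111)
  bit 0 = 1: r = r^2 * 24 mod 41 = 1^2 * 24 = 1*24 = 24
  bit 1 = 1: r = r^2 * 24 mod 41 = 24^2 * 24 = 2*24 = 7
  bit 2 = 1: r = r^2 * 24 mod 41 = 7^2 * 24 = 8*24 = 28
  bit 3 = 1: r = r^2 * 24 mod 41 = 28^2 * 24 = 5*24 = 38
  -> B = 38
s = B^a = 38^27 mod 41  (bits of 27 = 11011)
  bit 0 = 1: r = r^2 * 38 mod 41 = 1^2 * 38 = 1*38 = 38
  bit 1 = 1: r = r^2 * 38 mod 41 = 38^2 * 38 = 9*38 = 14
  bit 2 = 0: r = r^2 mod 41 = 14^2 = 32
  bit 3 = 1: r = r^2 * 38 mod 41 = 32^2 * 38 = 40*38 = 3
  bit 4 = 1: r = r^2 * 38 mod 41 = 3^2 * 38 = 9*38 = 14
  -> s = B^a = 14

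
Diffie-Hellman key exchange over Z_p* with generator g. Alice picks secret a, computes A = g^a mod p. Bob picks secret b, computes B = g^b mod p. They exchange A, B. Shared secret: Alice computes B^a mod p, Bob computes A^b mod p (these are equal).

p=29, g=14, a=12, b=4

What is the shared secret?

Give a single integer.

A = 14^12 mod 29  (bits of 12 = 1100)
  bit 0 = 1: r = r^2 * 14 mod 29 = 1^2 * 14 = 1*14 = 14
  bit 1 = 1: r = r^2 * 14 mod 29 = 14^2 * 14 = 22*14 = 18
  bit 2 = 0: r = r^2 mod 29 = 18^2 = 5
  bit 3 = 0: r = r^2 mod 29 = 5^2 = 25
  -> A = 25
B = 14^4 mod 29  (bits of 4 = 100)
  bit 0 = 1: r = r^2 * 14 mod 29 = 1^2 * 14 = 1*14 = 14
  bit 1 = 0: r = r^2 mod 29 = 14^2 = 22
  bit 2 = 0: r = r^2 mod 29 = 22^2 = 20
  -> B = 20
s = B^a = 20^12 mod 29  (bits of 12 = 1100)
  bit 0 = 1: r = r^2 * 20 mod 29 = 1^2 * 20 = 1*20 = 20
  bit 1 = 1: r = r^2 * 20 mod 29 = 20^2 * 20 = 23*20 = 25
  bit 2 = 0: r = r^2 mod 29 = 25^2 = 16
  bit 3 = 0: r = r^2 mod 29 = 16^2 = 24
  -> s = B^a = 24

Answer: 24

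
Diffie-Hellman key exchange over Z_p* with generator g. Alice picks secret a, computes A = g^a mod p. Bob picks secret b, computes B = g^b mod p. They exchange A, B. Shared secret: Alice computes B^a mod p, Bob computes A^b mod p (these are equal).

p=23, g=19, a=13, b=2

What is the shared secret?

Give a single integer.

Answer: 3

Derivation:
A = 19^13 mod 23  (bits of 13 = 1101)
  bit 0 = 1: r = r^2 * 19 mod 23 = 1^2 * 19 = 1*19 = 19
  bit 1 = 1: r = r^2 * 19 mod 23 = 19^2 * 19 = 16*19 = 5
  bit 2 = 0: r = r^2 mod 23 = 5^2 = 2
  bit 3 = 1: r = r^2 * 19 mod 23 = 2^2 * 19 = 4*19 = 7
  -> A = 7
B = 19^2 mod 23  (bits of 2 = 10)
  bit 0 = 1: r = r^2 * 19 mod 23 = 1^2 * 19 = 1*19 = 19
  bit 1 = 0: r = r^2 mod 23 = 19^2 = 16
  -> B = 16
s = B^a = 16^13 mod 23  (bits of 13 = 1101)
  bit 0 = 1: r = r^2 * 16 mod 23 = 1^2 * 16 = 1*16 = 16
  bit 1 = 1: r = r^2 * 16 mod 23 = 16^2 * 16 = 3*16 = 2
  bit 2 = 0: r = r^2 mod 23 = 2^2 = 4
  bit 3 = 1: r = r^2 * 16 mod 23 = 4^2 * 16 = 16*16 = 3
  -> s = B^a = 3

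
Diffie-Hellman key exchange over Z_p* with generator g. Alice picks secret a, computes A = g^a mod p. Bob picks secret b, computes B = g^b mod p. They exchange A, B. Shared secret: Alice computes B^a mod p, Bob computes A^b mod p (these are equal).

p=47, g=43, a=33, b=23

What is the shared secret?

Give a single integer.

A = 43^33 mod 47  (bits of 33 = 100001)
  bit 0 = 1: r = r^2 * 43 mod 47 = 1^2 * 43 = 1*43 = 43
  bit 1 = 0: r = r^2 mod 47 = 43^2 = 16
  bit 2 = 0: r = r^2 mod 47 = 16^2 = 21
  bit 3 = 0: r = r^2 mod 47 = 21^2 = 18
  bit 4 = 0: r = r^2 mod 47 = 18^2 = 42
  bit 5 = 1: r = r^2 * 43 mod 47 = 42^2 * 43 = 25*43 = 41
  -> A = 41
B = 43^23 mod 47  (bits of 23 = 10111)
  bit 0 = 1: r = r^2 * 43 mod 47 = 1^2 * 43 = 1*43 = 43
  bit 1 = 0: r = r^2 mod 47 = 43^2 = 16
  bit 2 = 1: r = r^2 * 43 mod 47 = 16^2 * 43 = 21*43 = 10
  bit 3 = 1: r = r^2 * 43 mod 47 = 10^2 * 43 = 6*43 = 23
  bit 4 = 1: r = r^2 * 43 mod 47 = 23^2 * 43 = 12*43 = 46
  -> B = 46
s = B^a = 46^33 mod 47  (bits of 33 = 100001)
  bit 0 = 1: r = r^2 * 46 mod 47 = 1^2 * 46 = 1*46 = 46
  bit 1 = 0: r = r^2 mod 47 = 46^2 = 1
  bit 2 = 0: r = r^2 mod 47 = 1^2 = 1
  bit 3 = 0: r = r^2 mod 47 = 1^2 = 1
  bit 4 = 0: r = r^2 mod 47 = 1^2 = 1
  bit 5 = 1: r = r^2 * 46 mod 47 = 1^2 * 46 = 1*46 = 46
  -> s = B^a = 46

Answer: 46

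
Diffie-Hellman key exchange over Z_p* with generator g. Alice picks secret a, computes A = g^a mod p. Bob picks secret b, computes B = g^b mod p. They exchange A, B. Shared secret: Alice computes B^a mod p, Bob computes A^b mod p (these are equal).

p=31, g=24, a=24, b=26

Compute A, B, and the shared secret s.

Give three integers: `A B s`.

Answer: 8 20 8

Derivation:
A = 24^24 mod 31  (bits of 24 = 11000)
  bit 0 = 1: r = r^2 * 24 mod 31 = 1^2 * 24 = 1*24 = 24
  bit 1 = 1: r = r^2 * 24 mod 31 = 24^2 * 24 = 18*24 = 29
  bit 2 = 0: r = r^2 mod 31 = 29^2 = 4
  bit 3 = 0: r = r^2 mod 31 = 4^2 = 16
  bit 4 = 0: r = r^2 mod 31 = 16^2 = 8
  -> A = 8
B = 24^26 mod 31  (bits of 26 = 11010)
  bit 0 = 1: r = r^2 * 24 mod 31 = 1^2 * 24 = 1*24 = 24
  bit 1 = 1: r = r^2 * 24 mod 31 = 24^2 * 24 = 18*24 = 29
  bit 2 = 0: r = r^2 mod 31 = 29^2 = 4
  bit 3 = 1: r = r^2 * 24 mod 31 = 4^2 * 24 = 16*24 = 12
  bit 4 = 0: r = r^2 mod 31 = 12^2 = 20
  -> B = 20
s = B^a = 20^24 mod 31  (bits of 24 = 11000)
  bit 0 = 1: r = r^2 * 20 mod 31 = 1^2 * 20 = 1*20 = 20
  bit 1 = 1: r = r^2 * 20 mod 31 = 20^2 * 20 = 28*20 = 2
  bit 2 = 0: r = r^2 mod 31 = 2^2 = 4
  bit 3 = 0: r = r^2 mod 31 = 4^2 = 16
  bit 4 = 0: r = r^2 mod 31 = 16^2 = 8
  -> s = B^a = 8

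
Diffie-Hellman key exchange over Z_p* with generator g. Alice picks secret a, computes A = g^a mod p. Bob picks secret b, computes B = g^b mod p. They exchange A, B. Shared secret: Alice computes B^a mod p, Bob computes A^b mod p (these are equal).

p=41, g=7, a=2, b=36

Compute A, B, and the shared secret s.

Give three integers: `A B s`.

Answer: 8 25 10

Derivation:
A = 7^2 mod 41  (bits of 2 = 10)
  bit 0 = 1: r = r^2 * 7 mod 41 = 1^2 * 7 = 1*7 = 7
  bit 1 = 0: r = r^2 mod 41 = 7^2 = 8
  -> A = 8
B = 7^36 mod 41  (bits of 36 = 100100)
  bit 0 = 1: r = r^2 * 7 mod 41 = 1^2 * 7 = 1*7 = 7
  bit 1 = 0: r = r^2 mod 41 = 7^2 = 8
  bit 2 = 0: r = r^2 mod 41 = 8^2 = 23
  bit 3 = 1: r = r^2 * 7 mod 41 = 23^2 * 7 = 37*7 = 13
  bit 4 = 0: r = r^2 mod 41 = 13^2 = 5
  bit 5 = 0: r = r^2 mod 41 = 5^2 = 25
  -> B = 25
s = B^a = 25^2 mod 41  (bits of 2 = 10)
  bit 0 = 1: r = r^2 * 25 mod 41 = 1^2 * 25 = 1*25 = 25
  bit 1 = 0: r = r^2 mod 41 = 25^2 = 10
  -> s = B^a = 10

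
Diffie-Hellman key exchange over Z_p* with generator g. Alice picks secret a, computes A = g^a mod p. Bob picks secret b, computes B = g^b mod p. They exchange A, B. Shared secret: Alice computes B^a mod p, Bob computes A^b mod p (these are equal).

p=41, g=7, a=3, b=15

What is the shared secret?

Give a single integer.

A = 7^3 mod 41  (bits of 3 = 11)
  bit 0 = 1: r = r^2 * 7 mod 41 = 1^2 * 7 = 1*7 = 7
  bit 1 = 1: r = r^2 * 7 mod 41 = 7^2 * 7 = 8*7 = 15
  -> A = 15
B = 7^15 mod 41  (bits of 15 = 1111)
  bit 0 = 1: r = r^2 * 7 mod 41 = 1^2 * 7 = 1*7 = 7
  bit 1 = 1: r = r^2 * 7 mod 41 = 7^2 * 7 = 8*7 = 15
  bit 2 = 1: r = r^2 * 7 mod 41 = 15^2 * 7 = 20*7 = 17
  bit 3 = 1: r = r^2 * 7 mod 41 = 17^2 * 7 = 2*7 = 14
  -> B = 14
s = B^a = 14^3 mod 41  (bits of 3 = 11)
  bit 0 = 1: r = r^2 * 14 mod 41 = 1^2 * 14 = 1*14 = 14
  bit 1 = 1: r = r^2 * 14 mod 41 = 14^2 * 14 = 32*14 = 38
  -> s = B^a = 38

Answer: 38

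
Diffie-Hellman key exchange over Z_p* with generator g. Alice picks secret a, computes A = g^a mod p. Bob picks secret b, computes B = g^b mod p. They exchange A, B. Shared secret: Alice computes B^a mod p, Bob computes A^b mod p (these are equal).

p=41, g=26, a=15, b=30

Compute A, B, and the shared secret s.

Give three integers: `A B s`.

Answer: 3 9 32

Derivation:
A = 26^15 mod 41  (bits of 15 = 1111)
  bit 0 = 1: r = r^2 * 26 mod 41 = 1^2 * 26 = 1*26 = 26
  bit 1 = 1: r = r^2 * 26 mod 41 = 26^2 * 26 = 20*26 = 28
  bit 2 = 1: r = r^2 * 26 mod 41 = 28^2 * 26 = 5*26 = 7
  bit 3 = 1: r = r^2 * 26 mod 41 = 7^2 * 26 = 8*26 = 3
  -> A = 3
B = 26^30 mod 41  (bits of 30 = 11110)
  bit 0 = 1: r = r^2 * 26 mod 41 = 1^2 * 26 = 1*26 = 26
  bit 1 = 1: r = r^2 * 26 mod 41 = 26^2 * 26 = 20*26 = 28
  bit 2 = 1: r = r^2 * 26 mod 41 = 28^2 * 26 = 5*26 = 7
  bit 3 = 1: r = r^2 * 26 mod 41 = 7^2 * 26 = 8*26 = 3
  bit 4 = 0: r = r^2 mod 41 = 3^2 = 9
  -> B = 9
s = B^a = 9^15 mod 41  (bits of 15 = 1111)
  bit 0 = 1: r = r^2 * 9 mod 41 = 1^2 * 9 = 1*9 = 9
  bit 1 = 1: r = r^2 * 9 mod 41 = 9^2 * 9 = 40*9 = 32
  bit 2 = 1: r = r^2 * 9 mod 41 = 32^2 * 9 = 40*9 = 32
  bit 3 = 1: r = r^2 * 9 mod 41 = 32^2 * 9 = 40*9 = 32
  -> s = B^a = 32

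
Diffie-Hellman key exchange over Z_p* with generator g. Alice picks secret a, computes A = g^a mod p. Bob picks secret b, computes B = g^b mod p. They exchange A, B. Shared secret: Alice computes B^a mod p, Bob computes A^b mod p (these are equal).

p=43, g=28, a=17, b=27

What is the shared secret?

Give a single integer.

A = 28^17 mod 43  (bits of 17 = 10001)
  bit 0 = 1: r = r^2 * 28 mod 43 = 1^2 * 28 = 1*28 = 28
  bit 1 = 0: r = r^2 mod 43 = 28^2 = 10
  bit 2 = 0: r = r^2 mod 43 = 10^2 = 14
  bit 3 = 0: r = r^2 mod 43 = 14^2 = 24
  bit 4 = 1: r = r^2 * 28 mod 43 = 24^2 * 28 = 17*28 = 3
  -> A = 3
B = 28^27 mod 43  (bits of 27 = 11011)
  bit 0 = 1: r = r^2 * 28 mod 43 = 1^2 * 28 = 1*28 = 28
  bit 1 = 1: r = r^2 * 28 mod 43 = 28^2 * 28 = 10*28 = 22
  bit 2 = 0: r = r^2 mod 43 = 22^2 = 11
  bit 3 = 1: r = r^2 * 28 mod 43 = 11^2 * 28 = 35*28 = 34
  bit 4 = 1: r = r^2 * 28 mod 43 = 34^2 * 28 = 38*28 = 32
  -> B = 32
s = B^a = 32^17 mod 43  (bits of 17 = 10001)
  bit 0 = 1: r = r^2 * 32 mod 43 = 1^2 * 32 = 1*32 = 32
  bit 1 = 0: r = r^2 mod 43 = 32^2 = 35
  bit 2 = 0: r = r^2 mod 43 = 35^2 = 21
  bit 3 = 0: r = r^2 mod 43 = 21^2 = 11
  bit 4 = 1: r = r^2 * 32 mod 43 = 11^2 * 32 = 35*32 = 2
  -> s = B^a = 2

Answer: 2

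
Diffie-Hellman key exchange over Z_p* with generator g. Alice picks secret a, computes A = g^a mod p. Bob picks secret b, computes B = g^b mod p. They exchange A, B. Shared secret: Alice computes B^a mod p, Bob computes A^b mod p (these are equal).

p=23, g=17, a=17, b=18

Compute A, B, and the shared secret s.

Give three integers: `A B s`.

Answer: 11 3 16

Derivation:
A = 17^17 mod 23  (bits of 17 = 10001)
  bit 0 = 1: r = r^2 * 17 mod 23 = 1^2 * 17 = 1*17 = 17
  bit 1 = 0: r = r^2 mod 23 = 17^2 = 13
  bit 2 = 0: r = r^2 mod 23 = 13^2 = 8
  bit 3 = 0: r = r^2 mod 23 = 8^2 = 18
  bit 4 = 1: r = r^2 * 17 mod 23 = 18^2 * 17 = 2*17 = 11
  -> A = 11
B = 17^18 mod 23  (bits of 18 = 10010)
  bit 0 = 1: r = r^2 * 17 mod 23 = 1^2 * 17 = 1*17 = 17
  bit 1 = 0: r = r^2 mod 23 = 17^2 = 13
  bit 2 = 0: r = r^2 mod 23 = 13^2 = 8
  bit 3 = 1: r = r^2 * 17 mod 23 = 8^2 * 17 = 18*17 = 7
  bit 4 = 0: r = r^2 mod 23 = 7^2 = 3
  -> B = 3
s = B^a = 3^17 mod 23  (bits of 17 = 10001)
  bit 0 = 1: r = r^2 * 3 mod 23 = 1^2 * 3 = 1*3 = 3
  bit 1 = 0: r = r^2 mod 23 = 3^2 = 9
  bit 2 = 0: r = r^2 mod 23 = 9^2 = 12
  bit 3 = 0: r = r^2 mod 23 = 12^2 = 6
  bit 4 = 1: r = r^2 * 3 mod 23 = 6^2 * 3 = 13*3 = 16
  -> s = B^a = 16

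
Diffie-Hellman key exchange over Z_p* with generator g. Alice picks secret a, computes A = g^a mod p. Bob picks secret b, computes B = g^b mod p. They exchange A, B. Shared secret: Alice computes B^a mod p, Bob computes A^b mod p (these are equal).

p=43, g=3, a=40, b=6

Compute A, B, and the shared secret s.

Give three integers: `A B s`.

Answer: 24 41 11

Derivation:
A = 3^40 mod 43  (bits of 40 = 101000)
  bit 0 = 1: r = r^2 * 3 mod 43 = 1^2 * 3 = 1*3 = 3
  bit 1 = 0: r = r^2 mod 43 = 3^2 = 9
  bit 2 = 1: r = r^2 * 3 mod 43 = 9^2 * 3 = 38*3 = 28
  bit 3 = 0: r = r^2 mod 43 = 28^2 = 10
  bit 4 = 0: r = r^2 mod 43 = 10^2 = 14
  bit 5 = 0: r = r^2 mod 43 = 14^2 = 24
  -> A = 24
B = 3^6 mod 43  (bits of 6 = 110)
  bit 0 = 1: r = r^2 * 3 mod 43 = 1^2 * 3 = 1*3 = 3
  bit 1 = 1: r = r^2 * 3 mod 43 = 3^2 * 3 = 9*3 = 27
  bit 2 = 0: r = r^2 mod 43 = 27^2 = 41
  -> B = 41
s = B^a = 41^40 mod 43  (bits of 40 = 101000)
  bit 0 = 1: r = r^2 * 41 mod 43 = 1^2 * 41 = 1*41 = 41
  bit 1 = 0: r = r^2 mod 43 = 41^2 = 4
  bit 2 = 1: r = r^2 * 41 mod 43 = 4^2 * 41 = 16*41 = 11
  bit 3 = 0: r = r^2 mod 43 = 11^2 = 35
  bit 4 = 0: r = r^2 mod 43 = 35^2 = 21
  bit 5 = 0: r = r^2 mod 43 = 21^2 = 11
  -> s = B^a = 11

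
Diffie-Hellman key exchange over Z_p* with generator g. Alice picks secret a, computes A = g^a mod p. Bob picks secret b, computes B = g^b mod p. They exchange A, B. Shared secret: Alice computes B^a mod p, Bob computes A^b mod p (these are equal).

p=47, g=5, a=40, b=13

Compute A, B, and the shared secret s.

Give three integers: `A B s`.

A = 5^40 mod 47  (bits of 40 = 101000)
  bit 0 = 1: r = r^2 * 5 mod 47 = 1^2 * 5 = 1*5 = 5
  bit 1 = 0: r = r^2 mod 47 = 5^2 = 25
  bit 2 = 1: r = r^2 * 5 mod 47 = 25^2 * 5 = 14*5 = 23
  bit 3 = 0: r = r^2 mod 47 = 23^2 = 12
  bit 4 = 0: r = r^2 mod 47 = 12^2 = 3
  bit 5 = 0: r = r^2 mod 47 = 3^2 = 9
  -> A = 9
B = 5^13 mod 47  (bits of 13 = 1101)
  bit 0 = 1: r = r^2 * 5 mod 47 = 1^2 * 5 = 1*5 = 5
  bit 1 = 1: r = r^2 * 5 mod 47 = 5^2 * 5 = 25*5 = 31
  bit 2 = 0: r = r^2 mod 47 = 31^2 = 21
  bit 3 = 1: r = r^2 * 5 mod 47 = 21^2 * 5 = 18*5 = 43
  -> B = 43
s = B^a = 43^40 mod 47  (bits of 40 = 101000)
  bit 0 = 1: r = r^2 * 43 mod 47 = 1^2 * 43 = 1*43 = 43
  bit 1 = 0: r = r^2 mod 47 = 43^2 = 16
  bit 2 = 1: r = r^2 * 43 mod 47 = 16^2 * 43 = 21*43 = 10
  bit 3 = 0: r = r^2 mod 47 = 10^2 = 6
  bit 4 = 0: r = r^2 mod 47 = 6^2 = 36
  bit 5 = 0: r = r^2 mod 47 = 36^2 = 27
  -> s = B^a = 27

Answer: 9 43 27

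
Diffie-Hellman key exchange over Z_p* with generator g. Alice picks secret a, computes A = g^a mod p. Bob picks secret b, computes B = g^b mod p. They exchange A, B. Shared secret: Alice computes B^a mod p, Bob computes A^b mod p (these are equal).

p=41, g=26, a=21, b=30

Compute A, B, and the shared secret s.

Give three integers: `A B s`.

A = 26^21 mod 41  (bits of 21 = 10101)
  bit 0 = 1: r = r^2 * 26 mod 41 = 1^2 * 26 = 1*26 = 26
  bit 1 = 0: r = r^2 mod 41 = 26^2 = 20
  bit 2 = 1: r = r^2 * 26 mod 41 = 20^2 * 26 = 31*26 = 27
  bit 3 = 0: r = r^2 mod 41 = 27^2 = 32
  bit 4 = 1: r = r^2 * 26 mod 41 = 32^2 * 26 = 40*26 = 15
  -> A = 15
B = 26^30 mod 41  (bits of 30 = 11110)
  bit 0 = 1: r = r^2 * 26 mod 41 = 1^2 * 26 = 1*26 = 26
  bit 1 = 1: r = r^2 * 26 mod 41 = 26^2 * 26 = 20*26 = 28
  bit 2 = 1: r = r^2 * 26 mod 41 = 28^2 * 26 = 5*26 = 7
  bit 3 = 1: r = r^2 * 26 mod 41 = 7^2 * 26 = 8*26 = 3
  bit 4 = 0: r = r^2 mod 41 = 3^2 = 9
  -> B = 9
s = B^a = 9^21 mod 41  (bits of 21 = 10101)
  bit 0 = 1: r = r^2 * 9 mod 41 = 1^2 * 9 = 1*9 = 9
  bit 1 = 0: r = r^2 mod 41 = 9^2 = 40
  bit 2 = 1: r = r^2 * 9 mod 41 = 40^2 * 9 = 1*9 = 9
  bit 3 = 0: r = r^2 mod 41 = 9^2 = 40
  bit 4 = 1: r = r^2 * 9 mod 41 = 40^2 * 9 = 1*9 = 9
  -> s = B^a = 9

Answer: 15 9 9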